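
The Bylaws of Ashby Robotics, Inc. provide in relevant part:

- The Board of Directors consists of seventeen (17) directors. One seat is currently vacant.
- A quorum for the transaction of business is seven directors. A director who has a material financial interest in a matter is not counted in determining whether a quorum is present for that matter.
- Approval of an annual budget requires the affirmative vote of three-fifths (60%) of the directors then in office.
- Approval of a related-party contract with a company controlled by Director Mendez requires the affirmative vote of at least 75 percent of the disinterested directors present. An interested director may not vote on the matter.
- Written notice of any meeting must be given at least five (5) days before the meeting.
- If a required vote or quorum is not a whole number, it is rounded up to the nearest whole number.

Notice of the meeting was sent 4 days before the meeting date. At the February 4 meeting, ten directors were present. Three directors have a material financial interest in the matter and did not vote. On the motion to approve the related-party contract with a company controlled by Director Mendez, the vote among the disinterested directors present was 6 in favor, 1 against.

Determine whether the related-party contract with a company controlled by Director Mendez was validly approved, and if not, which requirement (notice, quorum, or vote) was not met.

Invalid — notice requirement not satisfied.

Notice: 4 days given; 5 required (4 < 5). Not satisfied.
Quorum: 10 present, but the 3 interested directors do not count, leaving 7. Quorum is 7. Satisfied.
Vote: the related-party contract with a company controlled by Director Mendez requires three-fourths of the disinterested directors present (10 − 3 = 7). 3/4 of 7 = 5.25, rounded up to 6, so 6 affirmative votes are needed; 6 voted in favor. Satisfied.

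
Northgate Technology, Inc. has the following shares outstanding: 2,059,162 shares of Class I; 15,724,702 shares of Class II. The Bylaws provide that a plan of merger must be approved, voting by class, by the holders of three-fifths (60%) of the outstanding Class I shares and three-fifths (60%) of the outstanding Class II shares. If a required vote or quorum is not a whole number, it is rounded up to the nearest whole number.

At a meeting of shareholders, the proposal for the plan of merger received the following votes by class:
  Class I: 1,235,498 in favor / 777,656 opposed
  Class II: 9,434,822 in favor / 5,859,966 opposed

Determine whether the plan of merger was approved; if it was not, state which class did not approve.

Class I: 3/5 of 2059162 = 1235497.20, rounded up to 1235498; 1,235,498 required, 1,235,498 in favor — approved.
Class II: 3/5 of 15724702 = 9434821.20, rounded up to 9434822; 9,434,822 required, 9,434,822 in favor — approved.

Approved — every class gave the required vote.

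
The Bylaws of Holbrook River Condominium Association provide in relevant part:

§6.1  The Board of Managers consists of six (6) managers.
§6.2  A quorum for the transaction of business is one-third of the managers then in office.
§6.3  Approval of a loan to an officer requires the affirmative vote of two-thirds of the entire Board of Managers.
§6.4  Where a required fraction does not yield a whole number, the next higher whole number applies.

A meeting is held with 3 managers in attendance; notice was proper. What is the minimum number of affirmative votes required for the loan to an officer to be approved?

4

The loan to an officer requires two-thirds of the entire Board of Managers (6).
2/3 of 6 = 4.
(Only 3 can vote, so the loan to an officer cannot pass at this meeting, but the required vote is still 4.)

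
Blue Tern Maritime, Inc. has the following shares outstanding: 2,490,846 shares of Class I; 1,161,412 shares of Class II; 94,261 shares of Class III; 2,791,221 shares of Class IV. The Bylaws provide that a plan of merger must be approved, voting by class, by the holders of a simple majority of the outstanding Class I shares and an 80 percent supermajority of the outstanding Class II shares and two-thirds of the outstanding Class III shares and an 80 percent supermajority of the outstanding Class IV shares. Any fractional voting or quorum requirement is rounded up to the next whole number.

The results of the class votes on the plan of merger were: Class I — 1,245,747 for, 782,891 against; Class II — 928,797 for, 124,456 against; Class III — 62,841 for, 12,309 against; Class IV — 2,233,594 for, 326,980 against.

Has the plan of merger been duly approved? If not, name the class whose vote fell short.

Class I: a majority of 2490846 is 1245424; 1,245,424 required, 1,245,747 in favor — approved.
Class II: 4/5 of 1161412 = 929129.60, rounded up to 929130; 929,130 required, 928,797 in favor — not approved.
Class III: 2/3 of 94261 = 62840.67, rounded up to 62841; 62,841 required, 62,841 in favor — approved.
Class IV: 4/5 of 2791221 = 2232976.80, rounded up to 2232977; 2,232,977 required, 2,233,594 in favor — approved.

Not approved — the Class II shares did not give the required vote.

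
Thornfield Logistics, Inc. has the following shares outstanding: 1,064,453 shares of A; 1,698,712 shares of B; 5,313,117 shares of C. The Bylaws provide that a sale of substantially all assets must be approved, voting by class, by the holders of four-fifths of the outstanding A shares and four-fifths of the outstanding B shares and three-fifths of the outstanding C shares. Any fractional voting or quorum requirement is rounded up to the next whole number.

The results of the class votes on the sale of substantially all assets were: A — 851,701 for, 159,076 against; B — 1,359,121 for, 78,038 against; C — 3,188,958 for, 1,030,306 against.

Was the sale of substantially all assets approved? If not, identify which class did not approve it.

A: 4/5 of 1064453 = 851562.40, rounded up to 851563; 851,563 required, 851,701 in favor — approved.
B: 4/5 of 1698712 = 1358969.60, rounded up to 1358970; 1,358,970 required, 1,359,121 in favor — approved.
C: 3/5 of 5313117 = 3187870.20, rounded up to 3187871; 3,187,871 required, 3,188,958 in favor — approved.

Approved — every class gave the required vote.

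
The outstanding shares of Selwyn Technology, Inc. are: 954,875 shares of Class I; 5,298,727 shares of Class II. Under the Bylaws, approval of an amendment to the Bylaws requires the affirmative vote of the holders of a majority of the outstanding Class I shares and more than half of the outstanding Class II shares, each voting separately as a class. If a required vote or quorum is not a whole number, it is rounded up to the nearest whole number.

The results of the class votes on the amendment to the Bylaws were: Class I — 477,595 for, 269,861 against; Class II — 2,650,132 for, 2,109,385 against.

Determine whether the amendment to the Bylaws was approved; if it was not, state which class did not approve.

Approved — every class gave the required vote.

Class I: a majority of 954875 is 477438; 477,438 required, 477,595 in favor — approved.
Class II: a majority of 5298727 is 2649364; 2,649,364 required, 2,650,132 in favor — approved.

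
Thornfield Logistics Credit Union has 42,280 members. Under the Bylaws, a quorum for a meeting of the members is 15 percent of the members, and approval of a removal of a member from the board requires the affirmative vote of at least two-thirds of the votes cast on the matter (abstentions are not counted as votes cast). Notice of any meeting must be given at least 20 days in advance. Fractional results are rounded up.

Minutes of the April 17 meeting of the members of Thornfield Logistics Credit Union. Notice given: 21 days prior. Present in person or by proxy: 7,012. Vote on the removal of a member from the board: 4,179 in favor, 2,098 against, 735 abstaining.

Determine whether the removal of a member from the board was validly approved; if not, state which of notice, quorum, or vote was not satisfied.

Invalid — vote requirement not satisfied.

Notice: 21 days given; 20 required. Satisfied.
Quorum: 15% of 42,280 = 6,342; 7,012 present. Satisfied.
Vote: requires two-thirds of the votes cast (7,012 − 735 abstaining = 6,277); 2/3 of 6277 = 4184.67, rounded up to 4185, so 4,185 needed; 4,179 in favor. Not satisfied.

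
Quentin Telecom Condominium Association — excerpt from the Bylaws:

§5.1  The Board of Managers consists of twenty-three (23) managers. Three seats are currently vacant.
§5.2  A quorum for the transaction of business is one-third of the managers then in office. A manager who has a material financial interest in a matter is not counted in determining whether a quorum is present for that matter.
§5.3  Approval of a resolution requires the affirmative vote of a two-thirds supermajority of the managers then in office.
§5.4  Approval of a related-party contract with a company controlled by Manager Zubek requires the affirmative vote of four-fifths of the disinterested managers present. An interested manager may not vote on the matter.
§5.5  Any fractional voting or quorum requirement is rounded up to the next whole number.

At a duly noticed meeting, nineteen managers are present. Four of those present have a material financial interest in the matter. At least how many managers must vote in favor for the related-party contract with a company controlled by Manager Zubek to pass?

The related-party contract with a company controlled by Manager Zubek requires four-fifths of the disinterested managers present (19 − 4 = 15).
4/5 of 15 = 12.

12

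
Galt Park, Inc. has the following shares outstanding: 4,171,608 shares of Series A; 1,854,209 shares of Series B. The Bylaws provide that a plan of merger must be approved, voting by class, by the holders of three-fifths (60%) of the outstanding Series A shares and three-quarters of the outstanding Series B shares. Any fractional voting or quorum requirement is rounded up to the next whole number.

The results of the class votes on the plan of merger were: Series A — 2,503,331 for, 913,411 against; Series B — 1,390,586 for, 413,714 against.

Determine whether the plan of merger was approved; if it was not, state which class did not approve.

Series A: 3/5 of 4171608 = 2502964.80, rounded up to 2502965; 2,502,965 required, 2,503,331 in favor — approved.
Series B: 3/4 of 1854209 = 1390656.75, rounded up to 1390657; 1,390,657 required, 1,390,586 in favor — not approved.

Not approved — the Series B shares did not give the required vote.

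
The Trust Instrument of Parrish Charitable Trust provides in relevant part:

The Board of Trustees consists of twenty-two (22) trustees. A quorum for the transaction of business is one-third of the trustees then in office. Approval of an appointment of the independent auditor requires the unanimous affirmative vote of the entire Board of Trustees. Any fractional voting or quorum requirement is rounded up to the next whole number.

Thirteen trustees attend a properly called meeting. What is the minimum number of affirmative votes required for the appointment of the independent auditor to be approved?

The appointment of the independent auditor requires the unanimous vote of the entire Board of Trustees (22).
Unanimous means all 22.
(Only 13 can vote, so the appointment of the independent auditor cannot pass at this meeting, but the required vote is still 22.)

22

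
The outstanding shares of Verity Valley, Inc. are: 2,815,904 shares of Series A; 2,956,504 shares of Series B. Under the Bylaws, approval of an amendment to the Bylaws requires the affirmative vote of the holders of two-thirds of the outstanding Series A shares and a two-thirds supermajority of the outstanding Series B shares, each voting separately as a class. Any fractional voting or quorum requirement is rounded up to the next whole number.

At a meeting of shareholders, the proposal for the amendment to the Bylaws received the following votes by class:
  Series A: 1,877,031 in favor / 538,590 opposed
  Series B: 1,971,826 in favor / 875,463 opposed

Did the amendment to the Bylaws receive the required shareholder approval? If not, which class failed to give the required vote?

Series A: 2/3 of 2815904 = 1877269.33, rounded up to 1877270; 1,877,270 required, 1,877,031 in favor — not approved.
Series B: 2/3 of 2956504 = 1971002.67, rounded up to 1971003; 1,971,003 required, 1,971,826 in favor — approved.

Not approved — the Series A shares did not give the required vote.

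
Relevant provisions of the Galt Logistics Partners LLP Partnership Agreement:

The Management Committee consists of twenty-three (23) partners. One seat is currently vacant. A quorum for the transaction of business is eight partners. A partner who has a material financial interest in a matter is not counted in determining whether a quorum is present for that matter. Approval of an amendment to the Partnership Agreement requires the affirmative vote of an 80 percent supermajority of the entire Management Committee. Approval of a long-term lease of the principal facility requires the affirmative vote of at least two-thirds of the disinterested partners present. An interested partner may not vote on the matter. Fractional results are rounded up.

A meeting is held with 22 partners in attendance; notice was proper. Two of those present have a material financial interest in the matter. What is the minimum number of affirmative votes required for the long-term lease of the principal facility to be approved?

14

The long-term lease of the principal facility requires two-thirds of the disinterested partners present (22 − 2 = 20).
2/3 of 20 = 13.33, rounded up to 14.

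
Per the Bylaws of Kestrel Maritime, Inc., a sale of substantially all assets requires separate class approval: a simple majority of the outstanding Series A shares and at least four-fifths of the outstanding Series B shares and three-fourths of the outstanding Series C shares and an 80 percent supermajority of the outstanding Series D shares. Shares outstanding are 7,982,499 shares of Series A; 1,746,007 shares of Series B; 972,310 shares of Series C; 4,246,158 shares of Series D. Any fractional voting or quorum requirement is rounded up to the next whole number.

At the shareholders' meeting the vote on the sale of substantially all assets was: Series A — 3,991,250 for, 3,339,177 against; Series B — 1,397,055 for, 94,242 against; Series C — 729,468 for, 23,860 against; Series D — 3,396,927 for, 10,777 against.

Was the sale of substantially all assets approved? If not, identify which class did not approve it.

Approved — every class gave the required vote.

Series A: a majority of 7982499 is 3991250; 3,991,250 required, 3,991,250 in favor — approved.
Series B: 4/5 of 1746007 = 1396805.60, rounded up to 1396806; 1,396,806 required, 1,397,055 in favor — approved.
Series C: 3/4 of 972310 = 729232.50, rounded up to 729233; 729,233 required, 729,468 in favor — approved.
Series D: 4/5 of 4246158 = 3396926.40, rounded up to 3396927; 3,396,927 required, 3,396,927 in favor — approved.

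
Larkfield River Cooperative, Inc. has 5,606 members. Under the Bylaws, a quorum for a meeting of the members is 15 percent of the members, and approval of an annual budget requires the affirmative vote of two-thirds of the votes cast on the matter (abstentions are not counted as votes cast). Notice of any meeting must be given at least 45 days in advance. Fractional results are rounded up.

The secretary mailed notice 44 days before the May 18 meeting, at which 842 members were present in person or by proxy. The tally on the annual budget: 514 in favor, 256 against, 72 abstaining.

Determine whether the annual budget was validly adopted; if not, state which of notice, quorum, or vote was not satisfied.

Invalid — notice requirement not satisfied.

Notice: 44 days given; 45 required. Not satisfied.
Quorum: 15% of 5,606 = 840.90, rounded up to 841; 842 present. Satisfied.
Vote: requires two-thirds of the votes cast (842 − 72 abstaining = 770); 2/3 of 770 = 513.33, rounded up to 514, so 514 needed; 514 in favor. Satisfied.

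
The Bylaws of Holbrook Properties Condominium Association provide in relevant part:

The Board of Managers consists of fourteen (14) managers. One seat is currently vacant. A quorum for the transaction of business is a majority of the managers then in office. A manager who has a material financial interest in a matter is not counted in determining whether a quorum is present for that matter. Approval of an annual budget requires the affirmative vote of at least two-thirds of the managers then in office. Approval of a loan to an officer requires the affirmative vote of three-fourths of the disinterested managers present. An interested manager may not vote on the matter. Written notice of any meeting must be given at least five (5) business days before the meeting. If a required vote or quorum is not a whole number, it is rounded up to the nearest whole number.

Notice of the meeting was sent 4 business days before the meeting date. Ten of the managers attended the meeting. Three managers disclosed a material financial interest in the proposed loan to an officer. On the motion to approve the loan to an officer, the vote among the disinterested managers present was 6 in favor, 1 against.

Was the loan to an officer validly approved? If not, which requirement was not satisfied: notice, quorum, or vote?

Invalid — notice requirement not satisfied.

Notice: 4 business days given; 5 required (4 < 5). Not satisfied.
Quorum: 10 present, but the 3 interested managers do not count, leaving 7. Quorum is 7. Satisfied.
Vote: the loan to an officer requires three-fourths of the disinterested managers present (10 − 3 = 7). 3/4 of 7 = 5.25, rounded up to 6, so 6 affirmative votes are needed; 6 voted in favor. Satisfied.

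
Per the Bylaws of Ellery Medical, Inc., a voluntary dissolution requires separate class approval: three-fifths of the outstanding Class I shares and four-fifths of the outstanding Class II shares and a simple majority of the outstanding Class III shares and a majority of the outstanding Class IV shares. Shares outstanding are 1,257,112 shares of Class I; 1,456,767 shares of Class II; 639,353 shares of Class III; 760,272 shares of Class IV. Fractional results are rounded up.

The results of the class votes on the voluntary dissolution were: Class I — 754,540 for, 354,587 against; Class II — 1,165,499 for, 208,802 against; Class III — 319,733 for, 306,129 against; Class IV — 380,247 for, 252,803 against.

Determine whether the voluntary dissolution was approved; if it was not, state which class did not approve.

Class I: 3/5 of 1257112 = 754267.20, rounded up to 754268; 754,268 required, 754,540 in favor — approved.
Class II: 4/5 of 1456767 = 1165413.60, rounded up to 1165414; 1,165,414 required, 1,165,499 in favor — approved.
Class III: a majority of 639353 is 319677; 319,677 required, 319,733 in favor — approved.
Class IV: a majority of 760272 is 380137; 380,137 required, 380,247 in favor — approved.

Approved — every class gave the required vote.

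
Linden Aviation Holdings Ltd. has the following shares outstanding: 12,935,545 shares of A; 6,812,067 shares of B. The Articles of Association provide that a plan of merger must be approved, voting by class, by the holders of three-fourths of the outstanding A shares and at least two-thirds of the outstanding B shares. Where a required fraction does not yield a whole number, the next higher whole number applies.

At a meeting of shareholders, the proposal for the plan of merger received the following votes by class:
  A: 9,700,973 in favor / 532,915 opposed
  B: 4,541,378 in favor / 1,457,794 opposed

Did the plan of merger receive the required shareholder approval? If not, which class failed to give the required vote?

A: 3/4 of 12935545 = 9701658.75, rounded up to 9701659; 9,701,659 required, 9,700,973 in favor — not approved.
B: 2/3 of 6812067 = 4541378; 4,541,378 required, 4,541,378 in favor — approved.

Not approved — the A shares did not give the required vote.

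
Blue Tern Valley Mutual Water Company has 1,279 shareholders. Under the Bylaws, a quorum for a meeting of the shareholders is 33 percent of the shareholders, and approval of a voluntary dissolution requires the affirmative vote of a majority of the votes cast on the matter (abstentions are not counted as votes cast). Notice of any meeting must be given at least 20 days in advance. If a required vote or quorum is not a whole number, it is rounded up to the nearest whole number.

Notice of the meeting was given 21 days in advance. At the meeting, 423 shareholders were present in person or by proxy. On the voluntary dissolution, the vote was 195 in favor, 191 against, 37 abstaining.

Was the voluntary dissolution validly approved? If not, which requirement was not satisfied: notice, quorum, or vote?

Notice: 21 days given; 20 required. Satisfied.
Quorum: 33% of 1,279 = 422.07, rounded up to 423; 423 present. Satisfied.
Vote: requires a majority of the votes cast (423 − 37 abstaining = 386); a majority of 386 is 194, so 194 needed; 195 in favor. Satisfied.

Valid — all requirements satisfied.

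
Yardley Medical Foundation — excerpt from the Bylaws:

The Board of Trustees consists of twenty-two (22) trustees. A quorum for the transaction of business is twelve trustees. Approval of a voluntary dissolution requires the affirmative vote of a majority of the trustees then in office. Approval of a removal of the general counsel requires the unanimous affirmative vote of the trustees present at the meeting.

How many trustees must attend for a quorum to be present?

The quorum is fixed at 12.

12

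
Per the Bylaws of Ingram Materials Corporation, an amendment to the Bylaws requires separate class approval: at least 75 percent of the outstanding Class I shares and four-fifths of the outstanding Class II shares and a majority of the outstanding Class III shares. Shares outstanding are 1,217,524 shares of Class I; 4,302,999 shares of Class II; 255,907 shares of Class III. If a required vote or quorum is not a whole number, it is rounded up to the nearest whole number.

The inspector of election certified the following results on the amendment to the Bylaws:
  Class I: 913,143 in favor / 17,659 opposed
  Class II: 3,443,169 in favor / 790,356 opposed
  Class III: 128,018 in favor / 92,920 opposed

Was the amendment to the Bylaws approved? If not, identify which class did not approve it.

Class I: 3/4 of 1217524 = 913143; 913,143 required, 913,143 in favor — approved.
Class II: 4/5 of 4302999 = 3442399.20, rounded up to 3442400; 3,442,400 required, 3,443,169 in favor — approved.
Class III: a majority of 255907 is 127954; 127,954 required, 128,018 in favor — approved.

Approved — every class gave the required vote.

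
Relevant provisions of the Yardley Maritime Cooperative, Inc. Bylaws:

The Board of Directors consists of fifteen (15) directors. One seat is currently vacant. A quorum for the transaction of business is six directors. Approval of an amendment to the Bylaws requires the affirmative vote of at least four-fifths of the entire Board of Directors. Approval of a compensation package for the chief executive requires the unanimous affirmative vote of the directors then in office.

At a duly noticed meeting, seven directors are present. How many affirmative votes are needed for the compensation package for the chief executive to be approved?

14

The compensation package for the chief executive requires the unanimous vote of the directors then in office (14).
Unanimous means all 14.
(Only 7 can vote, so the compensation package for the chief executive cannot pass at this meeting, but the required vote is still 14.)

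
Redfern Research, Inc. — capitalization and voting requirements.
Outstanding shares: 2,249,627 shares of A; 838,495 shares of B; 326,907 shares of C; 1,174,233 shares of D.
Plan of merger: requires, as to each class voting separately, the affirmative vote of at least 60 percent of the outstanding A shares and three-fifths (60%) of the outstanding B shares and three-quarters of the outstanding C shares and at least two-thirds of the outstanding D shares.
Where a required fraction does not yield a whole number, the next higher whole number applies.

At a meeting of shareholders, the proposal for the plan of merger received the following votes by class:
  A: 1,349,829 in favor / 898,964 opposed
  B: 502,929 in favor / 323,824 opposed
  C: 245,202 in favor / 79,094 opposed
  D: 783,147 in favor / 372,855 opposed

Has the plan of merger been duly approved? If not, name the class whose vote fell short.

A: 3/5 of 2249627 = 1349776.20, rounded up to 1349777; 1,349,777 required, 1,349,829 in favor — approved.
B: 3/5 of 838495 = 503097; 503,097 required, 502,929 in favor — not approved.
C: 3/4 of 326907 = 245180.25, rounded up to 245181; 245,181 required, 245,202 in favor — approved.
D: 2/3 of 1174233 = 782822; 782,822 required, 783,147 in favor — approved.

Not approved — the B shares did not give the required vote.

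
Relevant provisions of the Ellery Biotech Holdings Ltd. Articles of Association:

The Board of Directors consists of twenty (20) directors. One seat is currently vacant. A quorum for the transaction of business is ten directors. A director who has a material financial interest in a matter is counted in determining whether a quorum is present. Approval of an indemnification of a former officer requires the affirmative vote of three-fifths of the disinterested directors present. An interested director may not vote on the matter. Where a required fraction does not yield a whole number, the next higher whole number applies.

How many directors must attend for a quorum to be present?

The quorum is fixed at 10.

10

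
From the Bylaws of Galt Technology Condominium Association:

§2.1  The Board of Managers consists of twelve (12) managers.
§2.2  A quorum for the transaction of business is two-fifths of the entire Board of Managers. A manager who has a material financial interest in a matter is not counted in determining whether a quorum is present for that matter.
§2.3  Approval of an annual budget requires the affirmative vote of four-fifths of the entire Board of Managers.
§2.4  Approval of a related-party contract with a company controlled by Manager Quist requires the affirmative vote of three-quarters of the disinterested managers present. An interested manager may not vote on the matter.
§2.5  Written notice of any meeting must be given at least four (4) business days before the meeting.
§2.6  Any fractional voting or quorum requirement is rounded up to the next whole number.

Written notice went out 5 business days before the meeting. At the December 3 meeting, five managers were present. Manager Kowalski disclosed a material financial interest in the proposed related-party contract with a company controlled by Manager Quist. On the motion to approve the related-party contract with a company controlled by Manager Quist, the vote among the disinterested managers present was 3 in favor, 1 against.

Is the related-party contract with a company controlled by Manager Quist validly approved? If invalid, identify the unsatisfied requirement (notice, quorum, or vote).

Notice: 5 business days given; 4 required (5 ≥ 4). Satisfied.
Quorum: 5 present, but the 1 interested manager does not count, leaving 4. Quorum is 5. Not satisfied.
Vote: the related-party contract with a company controlled by Manager Quist requires three-fourths of the disinterested managers present (5 − 1 = 4). 3/4 of 4 = 3, so 3 affirmative votes are needed; 3 voted in favor. Satisfied. (Moot — without a quorum no business can be validly transacted.)

Invalid — quorum requirement not satisfied.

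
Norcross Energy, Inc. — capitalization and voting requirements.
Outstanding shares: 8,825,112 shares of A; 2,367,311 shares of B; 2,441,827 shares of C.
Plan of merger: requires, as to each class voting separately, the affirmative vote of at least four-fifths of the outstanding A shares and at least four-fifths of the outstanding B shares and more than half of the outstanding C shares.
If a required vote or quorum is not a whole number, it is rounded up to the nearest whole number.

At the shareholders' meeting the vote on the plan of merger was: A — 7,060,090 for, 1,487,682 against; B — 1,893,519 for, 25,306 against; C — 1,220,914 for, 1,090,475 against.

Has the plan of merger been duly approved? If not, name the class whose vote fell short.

Not approved — the B shares did not give the required vote.

A: 4/5 of 8825112 = 7060089.60, rounded up to 7060090; 7,060,090 required, 7,060,090 in favor — approved.
B: 4/5 of 2367311 = 1893848.80, rounded up to 1893849; 1,893,849 required, 1,893,519 in favor — not approved.
C: a majority of 2441827 is 1220914; 1,220,914 required, 1,220,914 in favor — approved.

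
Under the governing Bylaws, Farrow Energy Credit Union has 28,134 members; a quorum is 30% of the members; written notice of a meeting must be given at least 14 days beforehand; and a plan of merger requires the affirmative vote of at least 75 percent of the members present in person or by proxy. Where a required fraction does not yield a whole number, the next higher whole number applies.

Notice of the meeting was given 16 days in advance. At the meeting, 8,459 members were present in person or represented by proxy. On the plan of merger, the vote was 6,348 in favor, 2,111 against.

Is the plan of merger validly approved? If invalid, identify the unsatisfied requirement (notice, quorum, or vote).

Valid — all requirements satisfied.

Notice: 16 days given; 14 required. Satisfied.
Quorum: 30% of 28,134 = 8,440.20, rounded up to 8,441; 8,459 present. Satisfied.
Vote: requires three-fourths of those present (8,459); 3/4 of 8459 = 6344.25, rounded up to 6345, so 6,345 needed; 6,348 in favor. Satisfied.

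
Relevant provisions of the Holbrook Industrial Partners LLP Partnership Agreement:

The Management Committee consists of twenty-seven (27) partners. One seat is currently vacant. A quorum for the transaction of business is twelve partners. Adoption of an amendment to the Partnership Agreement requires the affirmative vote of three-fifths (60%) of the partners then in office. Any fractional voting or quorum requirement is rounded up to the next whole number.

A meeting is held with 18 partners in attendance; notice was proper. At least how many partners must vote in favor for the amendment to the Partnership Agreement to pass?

The amendment to the Partnership Agreement requires three-fifths of the partners then in office (26).
3/5 of 26 = 15.60, rounded up to 16.

16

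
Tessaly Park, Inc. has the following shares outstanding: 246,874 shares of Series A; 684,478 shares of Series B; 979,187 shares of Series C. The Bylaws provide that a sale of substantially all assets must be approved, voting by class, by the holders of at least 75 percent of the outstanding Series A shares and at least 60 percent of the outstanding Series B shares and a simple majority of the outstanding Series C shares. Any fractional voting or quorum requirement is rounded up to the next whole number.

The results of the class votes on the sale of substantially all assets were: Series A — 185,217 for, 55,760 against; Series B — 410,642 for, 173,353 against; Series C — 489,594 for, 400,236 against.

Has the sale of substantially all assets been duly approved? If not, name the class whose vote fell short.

Not approved — the Series B shares did not give the required vote.

Series A: 3/4 of 246874 = 185155.50, rounded up to 185156; 185,156 required, 185,217 in favor — approved.
Series B: 3/5 of 684478 = 410686.80, rounded up to 410687; 410,687 required, 410,642 in favor — not approved.
Series C: a majority of 979187 is 489594; 489,594 required, 489,594 in favor — approved.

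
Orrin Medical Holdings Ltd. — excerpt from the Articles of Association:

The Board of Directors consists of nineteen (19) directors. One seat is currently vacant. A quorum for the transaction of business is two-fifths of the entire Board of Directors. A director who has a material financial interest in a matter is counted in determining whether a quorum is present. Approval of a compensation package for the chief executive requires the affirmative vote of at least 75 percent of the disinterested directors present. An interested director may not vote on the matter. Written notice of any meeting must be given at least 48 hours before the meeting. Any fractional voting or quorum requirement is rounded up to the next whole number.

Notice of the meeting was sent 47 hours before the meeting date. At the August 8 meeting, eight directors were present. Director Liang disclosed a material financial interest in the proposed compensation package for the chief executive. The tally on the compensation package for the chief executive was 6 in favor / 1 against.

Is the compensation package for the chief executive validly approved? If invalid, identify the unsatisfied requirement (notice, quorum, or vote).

Invalid — notice requirement not satisfied.

Notice: 47 hours given; 48 required (47 < 48). Not satisfied.
Quorum: 8 present (interested directors count toward quorum); quorum is 8. Satisfied.
Vote: the compensation package for the chief executive requires three-fourths of the disinterested directors present (8 − 1 = 7). 3/4 of 7 = 5.25, rounded up to 6, so 6 affirmative votes are needed; 6 voted in favor. Satisfied.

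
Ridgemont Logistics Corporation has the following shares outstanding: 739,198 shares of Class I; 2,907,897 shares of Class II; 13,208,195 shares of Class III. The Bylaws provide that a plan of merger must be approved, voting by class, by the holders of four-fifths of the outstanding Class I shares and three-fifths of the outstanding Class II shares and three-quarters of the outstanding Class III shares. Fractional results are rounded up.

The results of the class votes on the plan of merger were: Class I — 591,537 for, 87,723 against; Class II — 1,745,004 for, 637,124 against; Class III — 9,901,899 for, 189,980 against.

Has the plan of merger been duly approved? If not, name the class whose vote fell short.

Class I: 4/5 of 739198 = 591358.40, rounded up to 591359; 591,359 required, 591,537 in favor — approved.
Class II: 3/5 of 2907897 = 1744738.20, rounded up to 1744739; 1,744,739 required, 1,745,004 in favor — approved.
Class III: 3/4 of 13208195 = 9906146.25, rounded up to 9906147; 9,906,147 required, 9,901,899 in favor — not approved.

Not approved — the Class III shares did not give the required vote.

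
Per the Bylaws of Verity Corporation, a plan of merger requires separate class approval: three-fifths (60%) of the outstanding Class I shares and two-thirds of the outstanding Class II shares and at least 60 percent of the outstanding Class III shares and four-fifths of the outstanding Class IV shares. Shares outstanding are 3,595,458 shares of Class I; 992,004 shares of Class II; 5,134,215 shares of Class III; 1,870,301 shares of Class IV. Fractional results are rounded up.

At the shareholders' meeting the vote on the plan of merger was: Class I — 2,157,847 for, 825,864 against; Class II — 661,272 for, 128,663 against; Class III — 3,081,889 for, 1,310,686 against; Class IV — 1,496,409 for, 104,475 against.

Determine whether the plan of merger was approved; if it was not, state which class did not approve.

Class I: 3/5 of 3595458 = 2157274.80, rounded up to 2157275; 2,157,275 required, 2,157,847 in favor — approved.
Class II: 2/3 of 992004 = 661336; 661,336 required, 661,272 in favor — not approved.
Class III: 3/5 of 5134215 = 3080529; 3,080,529 required, 3,081,889 in favor — approved.
Class IV: 4/5 of 1870301 = 1496240.80, rounded up to 1496241; 1,496,241 required, 1,496,409 in favor — approved.

Not approved — the Class II shares did not give the required vote.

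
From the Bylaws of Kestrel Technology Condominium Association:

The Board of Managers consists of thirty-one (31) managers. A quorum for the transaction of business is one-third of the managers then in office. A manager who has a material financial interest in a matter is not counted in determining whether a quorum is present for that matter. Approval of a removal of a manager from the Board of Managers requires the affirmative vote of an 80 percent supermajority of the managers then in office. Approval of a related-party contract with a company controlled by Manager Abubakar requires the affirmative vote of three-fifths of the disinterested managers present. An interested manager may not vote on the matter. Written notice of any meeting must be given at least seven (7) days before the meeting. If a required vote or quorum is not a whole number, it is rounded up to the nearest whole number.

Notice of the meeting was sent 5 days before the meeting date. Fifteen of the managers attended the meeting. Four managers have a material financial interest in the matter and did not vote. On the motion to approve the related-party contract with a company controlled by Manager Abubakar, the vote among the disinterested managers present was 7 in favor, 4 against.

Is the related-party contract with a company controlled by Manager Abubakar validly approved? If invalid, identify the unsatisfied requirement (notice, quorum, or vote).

Notice: 5 days given; 7 required (5 < 7). Not satisfied.
Quorum: 15 present, but the 4 interested managers do not count, leaving 11. Quorum is 11. Satisfied.
Vote: the related-party contract with a company controlled by Manager Abubakar requires three-fifths of the disinterested managers present (15 − 4 = 11). 3/5 of 11 = 6.60, rounded up to 7, so 7 affirmative votes are needed; 7 voted in favor. Satisfied.

Invalid — notice requirement not satisfied.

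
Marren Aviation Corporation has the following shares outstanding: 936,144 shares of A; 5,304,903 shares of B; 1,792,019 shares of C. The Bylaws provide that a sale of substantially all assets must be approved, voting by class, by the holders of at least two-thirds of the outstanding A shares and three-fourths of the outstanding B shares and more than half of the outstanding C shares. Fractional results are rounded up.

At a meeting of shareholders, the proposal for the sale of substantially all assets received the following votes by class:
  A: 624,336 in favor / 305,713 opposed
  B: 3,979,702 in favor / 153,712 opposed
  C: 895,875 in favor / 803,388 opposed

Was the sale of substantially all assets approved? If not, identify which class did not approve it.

Not approved — the C shares did not give the required vote.

A: 2/3 of 936144 = 624096; 624,096 required, 624,336 in favor — approved.
B: 3/4 of 5304903 = 3978677.25, rounded up to 3978678; 3,978,678 required, 3,979,702 in favor — approved.
C: a majority of 1792019 is 896010; 896,010 required, 895,875 in favor — not approved.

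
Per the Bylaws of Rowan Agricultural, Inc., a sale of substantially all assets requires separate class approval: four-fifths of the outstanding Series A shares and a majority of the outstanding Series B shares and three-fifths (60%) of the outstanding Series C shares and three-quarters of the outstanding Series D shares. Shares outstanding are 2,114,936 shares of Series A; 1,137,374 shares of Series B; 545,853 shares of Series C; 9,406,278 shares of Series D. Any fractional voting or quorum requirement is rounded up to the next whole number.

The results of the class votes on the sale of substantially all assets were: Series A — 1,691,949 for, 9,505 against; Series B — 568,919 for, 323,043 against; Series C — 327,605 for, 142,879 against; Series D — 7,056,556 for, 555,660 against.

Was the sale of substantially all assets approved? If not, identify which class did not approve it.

Approved — every class gave the required vote.

Series A: 4/5 of 2114936 = 1691948.80, rounded up to 1691949; 1,691,949 required, 1,691,949 in favor — approved.
Series B: a majority of 1137374 is 568688; 568,688 required, 568,919 in favor — approved.
Series C: 3/5 of 545853 = 327511.80, rounded up to 327512; 327,512 required, 327,605 in favor — approved.
Series D: 3/4 of 9406278 = 7054708.50, rounded up to 7054709; 7,054,709 required, 7,056,556 in favor — approved.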